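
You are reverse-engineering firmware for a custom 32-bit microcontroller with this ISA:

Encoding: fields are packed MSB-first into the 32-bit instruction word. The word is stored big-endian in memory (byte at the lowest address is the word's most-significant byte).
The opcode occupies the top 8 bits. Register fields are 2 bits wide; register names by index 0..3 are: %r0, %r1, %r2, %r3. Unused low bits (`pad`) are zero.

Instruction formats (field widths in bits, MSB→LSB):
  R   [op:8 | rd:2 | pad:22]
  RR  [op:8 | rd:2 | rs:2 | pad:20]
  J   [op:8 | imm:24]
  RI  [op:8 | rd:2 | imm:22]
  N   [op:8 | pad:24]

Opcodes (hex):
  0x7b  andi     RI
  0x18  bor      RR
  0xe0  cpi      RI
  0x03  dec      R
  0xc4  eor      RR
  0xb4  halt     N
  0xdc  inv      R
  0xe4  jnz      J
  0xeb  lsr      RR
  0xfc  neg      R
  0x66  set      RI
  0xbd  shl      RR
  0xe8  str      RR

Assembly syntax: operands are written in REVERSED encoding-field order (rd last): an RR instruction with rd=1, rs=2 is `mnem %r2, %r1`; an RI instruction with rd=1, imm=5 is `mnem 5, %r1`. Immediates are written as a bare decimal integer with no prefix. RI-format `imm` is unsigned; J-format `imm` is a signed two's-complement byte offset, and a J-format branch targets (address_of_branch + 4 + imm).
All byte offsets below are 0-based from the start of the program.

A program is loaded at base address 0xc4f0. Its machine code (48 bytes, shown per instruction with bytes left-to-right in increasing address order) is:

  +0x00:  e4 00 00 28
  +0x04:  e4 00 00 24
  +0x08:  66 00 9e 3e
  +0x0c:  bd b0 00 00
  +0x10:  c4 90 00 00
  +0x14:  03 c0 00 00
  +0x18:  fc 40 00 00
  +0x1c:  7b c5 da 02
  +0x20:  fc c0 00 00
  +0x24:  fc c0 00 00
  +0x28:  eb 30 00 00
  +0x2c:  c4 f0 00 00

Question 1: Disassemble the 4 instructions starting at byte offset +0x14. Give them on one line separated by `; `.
@+14  big-endian(03 c0 00 00) = 0x03c00000
  top 8b → 0x3 → dec [R]
  rd@[23:22]=0x3 ⇒ %r3
@+18  big-endian(fc 40 00 00) = 0xfc400000
  top 8b → 0xfc → neg [R]
  rd@[23:22]=0x1 ⇒ %r1
@+1c  big-endian(7b c5 da 02) = 0x7bc5da02
  top 8b → 0x7b → andi [RI]
  rd@[23:22]=0x3 ⇒ %r3
  imm@[21:0]=0x5da02 ⇒ 383490
@+20  big-endian(fc c0 00 00) = 0xfcc00000
  top 8b → 0xfc → neg [R]
  rd@[23:22]=0x3 ⇒ %r3

dec %r3; neg %r1; andi 383490, %r3; neg %r3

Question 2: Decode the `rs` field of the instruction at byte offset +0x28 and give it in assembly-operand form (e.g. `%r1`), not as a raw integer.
@+28  big-endian(eb 30 00 00) = 0xeb300000
  op=0xeb300000>>24=0xeb ⇒ lsr (RR)
  [23:22] rd=0 = %r0
  [21:20] rs=3 = %r3

%r3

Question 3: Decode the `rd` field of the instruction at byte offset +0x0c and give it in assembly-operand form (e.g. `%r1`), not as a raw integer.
@+0c  big-endian(bd b0 00 00) = 0xbdb00000
  top 8b → 0xbd → shl [RR]
  rd: (w>>22)&0x3=0x2 → %r2
  rs: (w>>20)&0x3=0x3 → %r3

%r2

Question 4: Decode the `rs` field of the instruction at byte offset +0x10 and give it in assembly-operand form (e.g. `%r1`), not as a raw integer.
%r1

@+10  big-endian(c4 90 00 00) = 0xc4900000
  top 8b → 0xc4 → eor [RR]
  rd: (w>>22)&0x3=0x2 → %r2
  rs: (w>>20)&0x3=0x1 → %r1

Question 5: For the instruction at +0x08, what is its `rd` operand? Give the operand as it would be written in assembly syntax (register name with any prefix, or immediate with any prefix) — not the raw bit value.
%r0

+0x08: 66 00 9e 3e ⇒ word 0x66009e3e (big)
  opcode bits[31:24]=0x66: set/RI
  rd@[23:22]=0x0 ⇒ %r0
  imm@[21:0]=0x9e3e ⇒ 40510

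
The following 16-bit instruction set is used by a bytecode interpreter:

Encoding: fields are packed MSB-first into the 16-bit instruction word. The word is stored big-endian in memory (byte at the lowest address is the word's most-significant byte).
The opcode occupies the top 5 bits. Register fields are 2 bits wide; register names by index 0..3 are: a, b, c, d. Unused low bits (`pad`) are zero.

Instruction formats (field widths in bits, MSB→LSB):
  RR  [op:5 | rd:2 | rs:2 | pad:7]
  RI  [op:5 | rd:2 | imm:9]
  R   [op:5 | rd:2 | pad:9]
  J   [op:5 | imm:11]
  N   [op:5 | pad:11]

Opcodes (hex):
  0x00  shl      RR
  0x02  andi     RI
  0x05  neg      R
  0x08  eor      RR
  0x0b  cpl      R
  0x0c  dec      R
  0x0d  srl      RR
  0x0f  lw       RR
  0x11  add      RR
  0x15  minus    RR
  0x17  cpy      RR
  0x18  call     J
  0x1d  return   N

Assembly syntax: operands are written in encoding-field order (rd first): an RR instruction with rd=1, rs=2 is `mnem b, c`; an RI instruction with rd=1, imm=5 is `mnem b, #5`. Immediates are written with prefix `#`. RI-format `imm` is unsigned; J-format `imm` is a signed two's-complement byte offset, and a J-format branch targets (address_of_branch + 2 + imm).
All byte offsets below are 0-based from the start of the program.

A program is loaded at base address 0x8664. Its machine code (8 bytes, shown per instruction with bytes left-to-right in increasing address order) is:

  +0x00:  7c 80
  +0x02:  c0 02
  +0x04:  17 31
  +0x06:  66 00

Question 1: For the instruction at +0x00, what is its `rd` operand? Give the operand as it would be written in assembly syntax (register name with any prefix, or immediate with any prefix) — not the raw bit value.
c

[00] 7c 80 → 0x7c80
  top 5b → 0xf → lw [RR]
  rd: (w>>9)&0x3=0x2 → c
  rs: (w>>7)&0x3=0x1 → b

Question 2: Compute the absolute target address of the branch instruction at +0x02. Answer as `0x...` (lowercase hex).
0x866a

+0x02: c0 02 ⇒ word 0xc002 (big)
  op=0xc002>>11=0x18 ⇒ call (J)
  imm: (w>>0)&0x7ff=0x2 → #2
  target = base 0x8664 + off 0x02 + 2 + imm 2 = 0x866a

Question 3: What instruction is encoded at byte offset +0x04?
+0x04: 17 31 ⇒ word 0x1731 (big)
  opcode bits[15:11]=0x2: andi/RI
  rd@[10:9]=0x3 ⇒ d
  imm@[8:0]=0x131 ⇒ #305

andi d, #305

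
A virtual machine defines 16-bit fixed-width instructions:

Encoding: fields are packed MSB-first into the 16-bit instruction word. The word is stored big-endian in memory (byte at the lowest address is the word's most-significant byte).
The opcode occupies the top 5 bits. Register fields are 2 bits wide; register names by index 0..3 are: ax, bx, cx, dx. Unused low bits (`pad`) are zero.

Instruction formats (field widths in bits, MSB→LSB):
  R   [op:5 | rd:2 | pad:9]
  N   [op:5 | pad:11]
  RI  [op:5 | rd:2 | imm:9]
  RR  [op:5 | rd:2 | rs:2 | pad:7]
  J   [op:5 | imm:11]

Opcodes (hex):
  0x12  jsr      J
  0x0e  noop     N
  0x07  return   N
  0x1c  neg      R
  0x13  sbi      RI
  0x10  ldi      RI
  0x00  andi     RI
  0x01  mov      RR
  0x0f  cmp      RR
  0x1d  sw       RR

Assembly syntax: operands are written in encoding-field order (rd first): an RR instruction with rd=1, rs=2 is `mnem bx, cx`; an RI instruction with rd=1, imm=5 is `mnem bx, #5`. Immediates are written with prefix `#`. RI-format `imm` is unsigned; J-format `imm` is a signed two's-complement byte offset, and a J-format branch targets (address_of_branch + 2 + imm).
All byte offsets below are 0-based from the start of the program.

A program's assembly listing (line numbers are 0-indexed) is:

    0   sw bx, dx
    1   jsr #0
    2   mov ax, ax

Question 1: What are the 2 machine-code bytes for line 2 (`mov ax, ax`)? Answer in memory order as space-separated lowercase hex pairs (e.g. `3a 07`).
08 00

2. mov fields op=0x1:5|rd=0:2|rs=0:2|pad=0:7 → word 0800h → 08 00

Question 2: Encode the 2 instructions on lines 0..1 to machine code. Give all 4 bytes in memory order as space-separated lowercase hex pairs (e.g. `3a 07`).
eb 80 90 00

0. sw fields op=0x1d:5|rd=1:2|rs=3:2|pad=0:7 → word eb80h → eb 80
1. jsr fields op=0x12:5|imm=0:11 → word 9000h → 90 00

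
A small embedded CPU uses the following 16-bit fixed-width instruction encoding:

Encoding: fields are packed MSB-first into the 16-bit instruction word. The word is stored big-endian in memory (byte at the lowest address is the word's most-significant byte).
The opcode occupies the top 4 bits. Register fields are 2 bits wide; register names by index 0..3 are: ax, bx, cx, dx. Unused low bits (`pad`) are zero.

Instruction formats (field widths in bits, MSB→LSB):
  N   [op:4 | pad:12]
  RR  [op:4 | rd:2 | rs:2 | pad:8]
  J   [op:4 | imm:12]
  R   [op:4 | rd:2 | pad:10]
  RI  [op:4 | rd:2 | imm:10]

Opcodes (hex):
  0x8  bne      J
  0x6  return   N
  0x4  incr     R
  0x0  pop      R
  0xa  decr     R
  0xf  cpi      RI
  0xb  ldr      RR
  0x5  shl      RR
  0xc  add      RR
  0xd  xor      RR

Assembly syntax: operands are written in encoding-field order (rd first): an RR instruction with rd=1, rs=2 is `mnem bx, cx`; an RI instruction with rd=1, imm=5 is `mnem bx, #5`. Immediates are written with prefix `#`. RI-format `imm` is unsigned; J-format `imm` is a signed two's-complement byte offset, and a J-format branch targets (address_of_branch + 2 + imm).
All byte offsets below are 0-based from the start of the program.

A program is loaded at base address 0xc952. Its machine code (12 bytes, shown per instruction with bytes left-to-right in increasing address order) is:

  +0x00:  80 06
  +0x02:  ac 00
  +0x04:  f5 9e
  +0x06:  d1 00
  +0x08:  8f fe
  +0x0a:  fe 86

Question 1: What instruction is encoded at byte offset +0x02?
[02] ac 00 → 0xac00
  top 4b → 0xa → decr [R]
  [11:10] rd=3 = dx

decr dx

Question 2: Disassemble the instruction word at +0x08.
off 0x08: read 8f fe as big → 0x8ffe
  op=0x8ffe>>12=0x8 ⇒ bne (J)
  [11:0] imm=4094 (s12→-2) = #-2

bne #-2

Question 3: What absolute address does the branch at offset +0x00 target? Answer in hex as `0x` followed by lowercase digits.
0xc95a

+0x00: 80 06 ⇒ word 0x8006 (big)
  top 4b → 0x8 → bne [J]
  [11:0] imm=6 = #6
  target = base 0xc952 + off 0x00 + 2 + imm 6 = 0xc95a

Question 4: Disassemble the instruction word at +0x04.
cpi bx, #414

@+04  big-endian(f5 9e) = 0xf59e
  op=0xf59e>>12=0xf ⇒ cpi (RI)
  rd@[11:10]=0x1 ⇒ bx
  imm@[9:0]=0x19e ⇒ #414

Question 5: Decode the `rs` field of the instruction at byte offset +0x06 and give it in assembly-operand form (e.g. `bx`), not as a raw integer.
bx

+0x06: d1 00 ⇒ word 0xd100 (big)
  op=0xd100>>12=0xd ⇒ xor (RR)
  rd@[11:10]=0x0 ⇒ ax
  rs@[9:8]=0x1 ⇒ bx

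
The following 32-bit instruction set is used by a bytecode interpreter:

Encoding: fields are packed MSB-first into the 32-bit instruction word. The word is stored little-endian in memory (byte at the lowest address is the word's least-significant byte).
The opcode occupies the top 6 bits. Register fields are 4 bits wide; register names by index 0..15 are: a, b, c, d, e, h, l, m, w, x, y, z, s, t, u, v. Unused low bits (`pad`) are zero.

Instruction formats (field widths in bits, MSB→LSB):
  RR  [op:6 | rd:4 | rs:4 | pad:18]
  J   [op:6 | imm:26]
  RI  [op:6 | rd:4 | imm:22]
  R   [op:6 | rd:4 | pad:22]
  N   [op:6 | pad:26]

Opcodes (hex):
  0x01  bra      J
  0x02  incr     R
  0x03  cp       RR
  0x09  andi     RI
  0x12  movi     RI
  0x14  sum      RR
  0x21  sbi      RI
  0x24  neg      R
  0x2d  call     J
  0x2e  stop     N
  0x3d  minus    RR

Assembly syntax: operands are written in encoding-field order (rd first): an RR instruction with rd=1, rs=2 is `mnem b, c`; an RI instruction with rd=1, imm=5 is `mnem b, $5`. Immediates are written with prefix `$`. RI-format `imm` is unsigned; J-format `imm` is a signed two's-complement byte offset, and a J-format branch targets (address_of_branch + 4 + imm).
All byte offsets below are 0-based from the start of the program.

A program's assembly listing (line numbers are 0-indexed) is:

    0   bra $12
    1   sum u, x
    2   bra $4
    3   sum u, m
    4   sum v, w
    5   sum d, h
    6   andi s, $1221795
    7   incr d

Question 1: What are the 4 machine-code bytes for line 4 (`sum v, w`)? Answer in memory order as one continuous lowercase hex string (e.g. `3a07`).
4. sum fields op=0x14:6|rd=15:4|rs=8:4|pad=0:18 → word 53e00000h → 00 00 e0 53

0000e053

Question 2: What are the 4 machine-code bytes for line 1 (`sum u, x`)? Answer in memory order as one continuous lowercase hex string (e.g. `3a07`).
1. sum fields op=0x14:6|rd=14:4|rs=9:4|pad=0:18 → word 53a40000h → 00 00 a4 53

0000a453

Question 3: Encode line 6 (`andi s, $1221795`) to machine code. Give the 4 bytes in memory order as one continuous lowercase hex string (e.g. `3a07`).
a3a41227

line 6 (andi): pack op=0x9:6|rd=12:4|imm=1221795:22 = 0x2712a4a3; little→ a3 a4 12 27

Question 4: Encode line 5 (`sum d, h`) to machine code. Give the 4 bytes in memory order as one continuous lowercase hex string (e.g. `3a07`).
0000d450

line 5 (sum): pack op=0x14:6|rd=3:4|rs=5:4|pad=0:18 = 0x50d40000; little→ 00 00 d4 50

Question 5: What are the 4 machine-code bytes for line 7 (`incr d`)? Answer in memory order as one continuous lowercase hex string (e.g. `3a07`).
L7: incr op=0x2:6|rd=3:4|pad=0:22 ⇒ 0x08c00000 ⇒ little 00 00 c0 08

0000c008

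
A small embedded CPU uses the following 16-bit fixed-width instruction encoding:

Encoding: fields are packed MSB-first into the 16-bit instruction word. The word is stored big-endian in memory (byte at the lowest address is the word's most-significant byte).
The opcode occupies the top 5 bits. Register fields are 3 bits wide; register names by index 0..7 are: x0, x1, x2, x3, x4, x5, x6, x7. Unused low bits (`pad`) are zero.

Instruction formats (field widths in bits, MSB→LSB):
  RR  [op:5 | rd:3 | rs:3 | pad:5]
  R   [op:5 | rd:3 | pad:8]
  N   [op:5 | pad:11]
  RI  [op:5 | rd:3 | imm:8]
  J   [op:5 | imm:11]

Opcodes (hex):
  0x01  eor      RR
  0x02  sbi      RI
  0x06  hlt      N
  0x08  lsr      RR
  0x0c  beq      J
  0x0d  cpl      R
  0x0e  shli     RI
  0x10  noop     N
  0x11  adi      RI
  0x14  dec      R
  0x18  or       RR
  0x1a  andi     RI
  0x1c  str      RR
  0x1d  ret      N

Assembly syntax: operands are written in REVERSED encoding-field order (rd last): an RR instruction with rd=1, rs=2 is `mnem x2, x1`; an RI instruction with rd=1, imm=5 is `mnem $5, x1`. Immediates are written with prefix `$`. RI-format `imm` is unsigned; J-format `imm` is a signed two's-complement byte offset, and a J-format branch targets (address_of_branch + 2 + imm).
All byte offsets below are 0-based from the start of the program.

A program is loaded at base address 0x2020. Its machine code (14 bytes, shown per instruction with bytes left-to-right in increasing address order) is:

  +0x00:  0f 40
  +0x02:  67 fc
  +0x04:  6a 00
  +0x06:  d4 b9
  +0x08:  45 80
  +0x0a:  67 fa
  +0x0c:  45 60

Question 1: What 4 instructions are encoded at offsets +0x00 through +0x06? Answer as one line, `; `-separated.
eor x2, x7; beq $-4; cpl x2; andi $185, x4

off 0x00: read 0f 40 as big → 0x0f40
  op=0x0f40>>11=0x1 ⇒ eor (RR)
  rd@[10:8]=0x7 ⇒ x7
  rs@[7:5]=0x2 ⇒ x2
off 0x02: read 67 fc as big → 0x67fc
  op=0x67fc>>11=0xc ⇒ beq (J)
  imm@[10:0]=0x7fc (s11→-4) ⇒ $-4
off 0x04: read 6a 00 as big → 0x6a00
  op=0x6a00>>11=0xd ⇒ cpl (R)
  rd@[10:8]=0x2 ⇒ x2
off 0x06: read d4 b9 as big → 0xd4b9
  op=0xd4b9>>11=0x1a ⇒ andi (RI)
  rd@[10:8]=0x4 ⇒ x4
  imm@[7:0]=0xb9 ⇒ $185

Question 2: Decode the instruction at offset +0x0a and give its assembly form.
beq $-6

[0a] 67 fa → 0x67fa
  op=0x67fa>>11=0xc ⇒ beq (J)
  imm@[10:0]=0x7fa (s11→-6) ⇒ $-6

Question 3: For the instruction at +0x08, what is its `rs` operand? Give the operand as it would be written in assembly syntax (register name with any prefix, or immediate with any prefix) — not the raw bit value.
x4

@+08  big-endian(45 80) = 0x4580
  opcode bits[15:11]=0x8: lsr/RR
  [10:8] rd=5 = x5
  [7:5] rs=4 = x4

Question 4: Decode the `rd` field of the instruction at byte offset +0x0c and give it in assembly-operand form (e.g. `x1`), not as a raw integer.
x5

+0x0c: 45 60 ⇒ word 0x4560 (big)
  opcode bits[15:11]=0x8: lsr/RR
  [10:8] rd=5 = x5
  [7:5] rs=3 = x3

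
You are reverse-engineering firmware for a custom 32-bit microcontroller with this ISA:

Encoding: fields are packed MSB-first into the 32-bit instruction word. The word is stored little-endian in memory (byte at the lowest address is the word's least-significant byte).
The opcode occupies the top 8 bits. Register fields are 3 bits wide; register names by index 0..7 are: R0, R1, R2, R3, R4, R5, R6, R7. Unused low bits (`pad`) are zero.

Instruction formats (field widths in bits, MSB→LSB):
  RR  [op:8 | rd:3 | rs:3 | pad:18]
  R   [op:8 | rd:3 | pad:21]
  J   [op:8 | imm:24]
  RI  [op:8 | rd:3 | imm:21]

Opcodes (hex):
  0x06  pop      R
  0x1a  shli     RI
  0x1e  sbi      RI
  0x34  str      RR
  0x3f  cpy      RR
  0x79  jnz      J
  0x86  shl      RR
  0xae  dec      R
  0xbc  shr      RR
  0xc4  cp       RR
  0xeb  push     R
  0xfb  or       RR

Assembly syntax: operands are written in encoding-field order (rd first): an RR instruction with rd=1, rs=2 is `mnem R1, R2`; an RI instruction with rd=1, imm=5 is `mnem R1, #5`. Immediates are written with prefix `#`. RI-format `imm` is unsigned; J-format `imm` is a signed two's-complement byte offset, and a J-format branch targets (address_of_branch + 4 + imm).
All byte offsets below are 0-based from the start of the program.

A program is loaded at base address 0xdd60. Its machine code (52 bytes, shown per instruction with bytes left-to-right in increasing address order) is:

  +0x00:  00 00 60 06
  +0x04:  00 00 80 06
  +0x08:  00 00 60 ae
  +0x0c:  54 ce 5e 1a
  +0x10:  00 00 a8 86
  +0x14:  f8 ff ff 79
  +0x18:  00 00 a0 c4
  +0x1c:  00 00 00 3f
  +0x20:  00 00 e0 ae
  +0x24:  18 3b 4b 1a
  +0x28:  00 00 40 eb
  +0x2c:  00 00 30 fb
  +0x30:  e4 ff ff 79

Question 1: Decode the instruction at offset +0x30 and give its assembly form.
off 0x30: read e4 ff ff 79 as little → 0x79ffffe4
  op=0x79ffffe4>>24=0x79 ⇒ jnz (J)
  imm@[23:0]=0xffffe4 (s24→-28) ⇒ #-28

jnz #-28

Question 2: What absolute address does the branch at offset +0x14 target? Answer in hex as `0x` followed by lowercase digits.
+0x14: f8 ff ff 79 ⇒ word 0x79fffff8 (little)
  op=0x79fffff8>>24=0x79 ⇒ jnz (J)
  imm@[23:0]=0xfffff8 (s24→-8) ⇒ #-8
  target = base 0xdd60 + off 0x14 + 4 + imm -8 = 0xdd70

0xdd70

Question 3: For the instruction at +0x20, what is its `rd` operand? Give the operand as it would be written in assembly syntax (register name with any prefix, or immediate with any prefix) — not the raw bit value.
off 0x20: read 00 00 e0 ae as little → 0xaee00000
  opcode bits[31:24]=0xae: dec/R
  rd: (w>>21)&0x7=0x7 → R7

R7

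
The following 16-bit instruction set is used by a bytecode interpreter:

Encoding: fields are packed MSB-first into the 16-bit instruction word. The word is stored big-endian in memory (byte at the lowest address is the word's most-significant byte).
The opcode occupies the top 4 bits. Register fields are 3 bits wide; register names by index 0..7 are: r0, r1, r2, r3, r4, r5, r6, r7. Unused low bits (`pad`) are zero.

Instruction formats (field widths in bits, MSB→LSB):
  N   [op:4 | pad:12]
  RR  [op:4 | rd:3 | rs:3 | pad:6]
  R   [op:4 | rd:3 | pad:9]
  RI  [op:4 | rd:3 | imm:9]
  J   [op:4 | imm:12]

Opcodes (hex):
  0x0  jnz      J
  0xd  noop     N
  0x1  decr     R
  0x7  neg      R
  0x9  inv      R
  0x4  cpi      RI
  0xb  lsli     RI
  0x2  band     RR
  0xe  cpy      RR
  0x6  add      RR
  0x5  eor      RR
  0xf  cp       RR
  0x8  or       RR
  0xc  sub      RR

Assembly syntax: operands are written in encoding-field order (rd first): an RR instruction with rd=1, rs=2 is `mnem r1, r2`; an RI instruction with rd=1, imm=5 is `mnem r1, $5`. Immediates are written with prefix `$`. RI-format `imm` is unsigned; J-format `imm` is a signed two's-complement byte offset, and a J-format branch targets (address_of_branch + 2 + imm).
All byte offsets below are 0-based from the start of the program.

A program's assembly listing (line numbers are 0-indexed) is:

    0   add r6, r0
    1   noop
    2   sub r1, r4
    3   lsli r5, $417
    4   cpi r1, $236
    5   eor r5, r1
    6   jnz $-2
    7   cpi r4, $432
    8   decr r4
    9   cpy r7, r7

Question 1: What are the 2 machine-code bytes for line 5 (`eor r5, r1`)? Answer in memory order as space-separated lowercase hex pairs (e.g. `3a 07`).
line 5 (eor): pack op=0x5:4|rd=5:3|rs=1:3|pad=0:6 = 0x5a40; big→ 5a 40

5a 40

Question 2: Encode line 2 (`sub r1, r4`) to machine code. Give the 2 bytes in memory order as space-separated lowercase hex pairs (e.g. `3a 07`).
2. sub fields op=0xc:4|rd=1:3|rs=4:3|pad=0:6 → word c300h → c3 00

c3 00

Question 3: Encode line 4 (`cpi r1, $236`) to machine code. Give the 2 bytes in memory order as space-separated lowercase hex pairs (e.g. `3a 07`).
4. cpi fields op=0x4:4|rd=1:3|imm=236:9 → word 42ech → 42 ec

42 ec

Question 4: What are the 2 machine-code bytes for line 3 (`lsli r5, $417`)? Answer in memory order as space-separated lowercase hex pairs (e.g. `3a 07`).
bb a1

L3: lsli op=0xb:4|rd=5:3|imm=417:9 ⇒ 0xbba1 ⇒ big bb a1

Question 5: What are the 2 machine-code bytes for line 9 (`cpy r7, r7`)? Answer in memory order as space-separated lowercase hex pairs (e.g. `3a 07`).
L9: cpy op=0xe:4|rd=7:3|rs=7:3|pad=0:6 ⇒ 0xefc0 ⇒ big ef c0

ef c0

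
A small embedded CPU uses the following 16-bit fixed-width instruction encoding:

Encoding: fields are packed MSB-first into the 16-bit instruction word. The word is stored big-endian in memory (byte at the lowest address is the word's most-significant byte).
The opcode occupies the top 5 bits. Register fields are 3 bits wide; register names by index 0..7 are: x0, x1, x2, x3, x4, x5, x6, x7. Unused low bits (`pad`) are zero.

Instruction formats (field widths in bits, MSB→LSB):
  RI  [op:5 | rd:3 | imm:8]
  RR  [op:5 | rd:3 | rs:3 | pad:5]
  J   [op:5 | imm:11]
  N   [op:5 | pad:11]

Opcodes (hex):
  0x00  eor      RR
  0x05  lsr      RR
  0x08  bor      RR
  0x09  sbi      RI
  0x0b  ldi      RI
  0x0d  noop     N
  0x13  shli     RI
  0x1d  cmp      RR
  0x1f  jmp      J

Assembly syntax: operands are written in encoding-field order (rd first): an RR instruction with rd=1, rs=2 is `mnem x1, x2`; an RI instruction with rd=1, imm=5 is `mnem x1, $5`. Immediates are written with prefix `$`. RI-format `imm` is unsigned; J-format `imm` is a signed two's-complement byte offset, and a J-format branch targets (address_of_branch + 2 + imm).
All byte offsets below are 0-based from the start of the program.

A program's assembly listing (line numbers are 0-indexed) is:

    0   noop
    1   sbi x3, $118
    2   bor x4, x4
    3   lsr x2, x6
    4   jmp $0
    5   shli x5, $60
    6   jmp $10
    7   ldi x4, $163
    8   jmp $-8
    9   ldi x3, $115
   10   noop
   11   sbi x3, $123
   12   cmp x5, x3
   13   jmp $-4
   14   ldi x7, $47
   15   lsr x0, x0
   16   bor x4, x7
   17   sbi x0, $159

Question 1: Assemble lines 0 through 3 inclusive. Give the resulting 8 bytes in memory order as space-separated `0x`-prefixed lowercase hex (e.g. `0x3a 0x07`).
L0: noop op=0xd:5|pad=0:11 ⇒ 0x6800 ⇒ big 68 00
L1: sbi op=0x9:5|rd=3:3|imm=118:8 ⇒ 0x4b76 ⇒ big 4b 76
L2: bor op=0x8:5|rd=4:3|rs=4:3|pad=0:5 ⇒ 0x4480 ⇒ big 44 80
L3: lsr op=0x5:5|rd=2:3|rs=6:3|pad=0:5 ⇒ 0x2ac0 ⇒ big 2a c0

0x68 0x00 0x4b 0x76 0x44 0x80 0x2a 0xc0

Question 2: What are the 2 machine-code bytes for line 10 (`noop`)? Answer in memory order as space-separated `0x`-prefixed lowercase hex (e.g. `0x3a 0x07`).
0x68 0x00

10. noop fields op=0xd:5|pad=0:11 → word 6800h → 68 00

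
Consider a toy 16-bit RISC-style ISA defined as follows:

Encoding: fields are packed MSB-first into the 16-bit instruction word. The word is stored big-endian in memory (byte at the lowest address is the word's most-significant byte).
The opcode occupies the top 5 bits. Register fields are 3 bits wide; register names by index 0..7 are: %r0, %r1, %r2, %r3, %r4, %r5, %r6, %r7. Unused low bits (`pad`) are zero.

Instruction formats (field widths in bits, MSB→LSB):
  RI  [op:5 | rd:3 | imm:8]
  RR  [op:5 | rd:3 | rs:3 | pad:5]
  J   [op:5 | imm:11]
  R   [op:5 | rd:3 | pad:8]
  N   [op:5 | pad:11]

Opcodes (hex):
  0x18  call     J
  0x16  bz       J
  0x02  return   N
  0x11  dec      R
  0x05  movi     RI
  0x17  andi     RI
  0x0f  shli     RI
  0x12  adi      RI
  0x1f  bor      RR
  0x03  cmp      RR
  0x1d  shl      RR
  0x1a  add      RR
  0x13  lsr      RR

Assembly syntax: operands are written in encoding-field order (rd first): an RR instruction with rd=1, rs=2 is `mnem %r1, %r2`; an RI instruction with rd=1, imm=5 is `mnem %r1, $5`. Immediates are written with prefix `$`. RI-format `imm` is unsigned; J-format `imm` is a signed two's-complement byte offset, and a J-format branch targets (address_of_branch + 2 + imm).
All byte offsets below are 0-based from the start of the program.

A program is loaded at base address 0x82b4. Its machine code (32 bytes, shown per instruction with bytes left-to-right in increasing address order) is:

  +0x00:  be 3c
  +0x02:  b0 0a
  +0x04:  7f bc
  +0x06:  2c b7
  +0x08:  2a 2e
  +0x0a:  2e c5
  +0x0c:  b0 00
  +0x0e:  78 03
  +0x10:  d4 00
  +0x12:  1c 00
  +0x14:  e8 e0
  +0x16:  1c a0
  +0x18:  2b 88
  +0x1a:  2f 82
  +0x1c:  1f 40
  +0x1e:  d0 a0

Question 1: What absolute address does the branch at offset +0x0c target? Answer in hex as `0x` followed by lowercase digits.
+0x0c: b0 00 ⇒ word 0xb000 (big)
  top 5b → 0x16 → bz [J]
  imm: (w>>0)&0x7ff=0x0 → $0
  target = base 0x82b4 + off 0x0c + 2 + imm 0 = 0x82c2

0x82c2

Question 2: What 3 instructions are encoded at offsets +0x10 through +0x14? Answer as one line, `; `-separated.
add %r4, %r0; cmp %r4, %r0; shl %r0, %r7

@+10  big-endian(d4 00) = 0xd400
  opcode bits[15:11]=0x1a: add/RR
  rd: (w>>8)&0x7=0x4 → %r4
  rs: (w>>5)&0x7=0x0 → %r0
@+12  big-endian(1c 00) = 0x1c00
  opcode bits[15:11]=0x3: cmp/RR
  rd: (w>>8)&0x7=0x4 → %r4
  rs: (w>>5)&0x7=0x0 → %r0
@+14  big-endian(e8 e0) = 0xe8e0
  opcode bits[15:11]=0x1d: shl/RR
  rd: (w>>8)&0x7=0x0 → %r0
  rs: (w>>5)&0x7=0x7 → %r7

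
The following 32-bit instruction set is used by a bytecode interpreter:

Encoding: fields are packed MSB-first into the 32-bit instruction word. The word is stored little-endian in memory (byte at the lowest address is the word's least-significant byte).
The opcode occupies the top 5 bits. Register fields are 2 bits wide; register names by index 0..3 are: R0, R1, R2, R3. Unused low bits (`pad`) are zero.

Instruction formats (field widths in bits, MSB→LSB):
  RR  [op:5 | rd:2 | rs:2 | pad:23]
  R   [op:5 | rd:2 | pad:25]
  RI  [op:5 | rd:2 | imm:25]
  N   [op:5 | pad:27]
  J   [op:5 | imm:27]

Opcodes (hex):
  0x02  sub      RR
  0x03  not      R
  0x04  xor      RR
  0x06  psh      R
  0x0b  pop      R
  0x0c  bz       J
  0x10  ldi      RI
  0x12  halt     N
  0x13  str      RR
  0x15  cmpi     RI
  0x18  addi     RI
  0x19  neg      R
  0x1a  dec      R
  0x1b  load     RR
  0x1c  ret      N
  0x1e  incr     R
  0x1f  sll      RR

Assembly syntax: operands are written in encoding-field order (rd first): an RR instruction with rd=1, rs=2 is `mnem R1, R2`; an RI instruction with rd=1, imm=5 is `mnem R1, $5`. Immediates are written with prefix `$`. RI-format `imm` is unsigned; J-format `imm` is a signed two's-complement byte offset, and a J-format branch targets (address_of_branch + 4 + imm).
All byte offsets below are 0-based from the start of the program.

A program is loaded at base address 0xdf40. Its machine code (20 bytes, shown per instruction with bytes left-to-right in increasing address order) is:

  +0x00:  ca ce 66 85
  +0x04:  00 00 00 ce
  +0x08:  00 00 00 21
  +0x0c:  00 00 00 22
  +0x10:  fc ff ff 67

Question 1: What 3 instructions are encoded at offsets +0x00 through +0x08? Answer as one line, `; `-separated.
+0x00: ca ce 66 85 ⇒ word 0x8566ceca (little)
  opcode bits[31:27]=0x10: ldi/RI
  rd@[26:25]=0x2 ⇒ R2
  imm@[24:0]=0x166ceca ⇒ $23514826
+0x04: 00 00 00 ce ⇒ word 0xce000000 (little)
  opcode bits[31:27]=0x19: neg/R
  rd@[26:25]=0x3 ⇒ R3
+0x08: 00 00 00 21 ⇒ word 0x21000000 (little)
  opcode bits[31:27]=0x4: xor/RR
  rd@[26:25]=0x0 ⇒ R0
  rs@[24:23]=0x2 ⇒ R2

ldi R2, $23514826; neg R3; xor R0, R2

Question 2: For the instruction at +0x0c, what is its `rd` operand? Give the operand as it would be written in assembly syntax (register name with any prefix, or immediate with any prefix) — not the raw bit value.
off 0x0c: read 00 00 00 22 as little → 0x22000000
  top 5b → 0x4 → xor [RR]
  rd: (w>>25)&0x3=0x1 → R1
  rs: (w>>23)&0x3=0x0 → R0

R1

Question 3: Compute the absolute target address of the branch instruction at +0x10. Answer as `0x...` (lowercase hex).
0xdf50

[10] fc ff ff 67 → 0x67fffffc
  opcode bits[31:27]=0xc: bz/J
  imm: (w>>0)&0x7ffffff=0x7fffffc (s27→-4) → $-4
  target = base 0xdf40 + off 0x10 + 4 + imm -4 = 0xdf50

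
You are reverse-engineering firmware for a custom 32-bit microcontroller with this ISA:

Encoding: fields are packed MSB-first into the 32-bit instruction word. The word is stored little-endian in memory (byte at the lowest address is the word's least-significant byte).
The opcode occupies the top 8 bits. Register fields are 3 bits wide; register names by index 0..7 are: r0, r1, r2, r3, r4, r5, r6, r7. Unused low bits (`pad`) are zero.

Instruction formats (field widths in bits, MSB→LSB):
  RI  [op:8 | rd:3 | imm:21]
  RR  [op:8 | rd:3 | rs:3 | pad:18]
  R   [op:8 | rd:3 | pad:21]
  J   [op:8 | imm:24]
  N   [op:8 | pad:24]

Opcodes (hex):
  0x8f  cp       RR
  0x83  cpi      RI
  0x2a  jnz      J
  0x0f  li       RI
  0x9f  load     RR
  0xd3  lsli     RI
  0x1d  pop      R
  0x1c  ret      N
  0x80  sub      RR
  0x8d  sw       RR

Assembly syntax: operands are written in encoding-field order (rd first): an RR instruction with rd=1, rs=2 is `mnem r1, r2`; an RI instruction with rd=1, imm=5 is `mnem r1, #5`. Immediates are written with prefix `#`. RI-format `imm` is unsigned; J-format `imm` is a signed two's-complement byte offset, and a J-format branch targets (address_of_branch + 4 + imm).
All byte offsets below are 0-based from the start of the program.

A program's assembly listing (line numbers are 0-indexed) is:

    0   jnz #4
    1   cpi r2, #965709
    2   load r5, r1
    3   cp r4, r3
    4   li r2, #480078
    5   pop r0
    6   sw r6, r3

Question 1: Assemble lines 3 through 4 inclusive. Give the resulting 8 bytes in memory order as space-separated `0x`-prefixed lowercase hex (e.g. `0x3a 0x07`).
0x00 0x00 0x8c 0x8f 0x4e 0x53 0x47 0x0f

L3: cp op=0x8f:8|rd=4:3|rs=3:3|pad=0:18 ⇒ 0x8f8c0000 ⇒ little 00 00 8c 8f
L4: li op=0xf:8|rd=2:3|imm=480078:21 ⇒ 0x0f47534e ⇒ little 4e 53 47 0f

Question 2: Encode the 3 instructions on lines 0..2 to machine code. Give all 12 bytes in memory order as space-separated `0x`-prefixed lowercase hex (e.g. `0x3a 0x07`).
0x04 0x00 0x00 0x2a 0x4d 0xbc 0x4e 0x83 0x00 0x00 0xa4 0x9f

line 0 (jnz): pack op=0x2a:8|imm=4:24 = 0x2a000004; little→ 04 00 00 2a
line 1 (cpi): pack op=0x83:8|rd=2:3|imm=965709:21 = 0x834ebc4d; little→ 4d bc 4e 83
line 2 (load): pack op=0x9f:8|rd=5:3|rs=1:3|pad=0:18 = 0x9fa40000; little→ 00 00 a4 9f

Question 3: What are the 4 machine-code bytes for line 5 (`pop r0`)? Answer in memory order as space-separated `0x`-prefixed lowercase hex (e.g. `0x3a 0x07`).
5. pop fields op=0x1d:8|rd=0:3|pad=0:21 → word 1d000000h → 00 00 00 1d

0x00 0x00 0x00 0x1d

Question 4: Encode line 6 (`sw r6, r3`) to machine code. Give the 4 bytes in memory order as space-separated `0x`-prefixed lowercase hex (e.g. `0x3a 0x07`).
0x00 0x00 0xcc 0x8d

line 6 (sw): pack op=0x8d:8|rd=6:3|rs=3:3|pad=0:18 = 0x8dcc0000; little→ 00 00 cc 8d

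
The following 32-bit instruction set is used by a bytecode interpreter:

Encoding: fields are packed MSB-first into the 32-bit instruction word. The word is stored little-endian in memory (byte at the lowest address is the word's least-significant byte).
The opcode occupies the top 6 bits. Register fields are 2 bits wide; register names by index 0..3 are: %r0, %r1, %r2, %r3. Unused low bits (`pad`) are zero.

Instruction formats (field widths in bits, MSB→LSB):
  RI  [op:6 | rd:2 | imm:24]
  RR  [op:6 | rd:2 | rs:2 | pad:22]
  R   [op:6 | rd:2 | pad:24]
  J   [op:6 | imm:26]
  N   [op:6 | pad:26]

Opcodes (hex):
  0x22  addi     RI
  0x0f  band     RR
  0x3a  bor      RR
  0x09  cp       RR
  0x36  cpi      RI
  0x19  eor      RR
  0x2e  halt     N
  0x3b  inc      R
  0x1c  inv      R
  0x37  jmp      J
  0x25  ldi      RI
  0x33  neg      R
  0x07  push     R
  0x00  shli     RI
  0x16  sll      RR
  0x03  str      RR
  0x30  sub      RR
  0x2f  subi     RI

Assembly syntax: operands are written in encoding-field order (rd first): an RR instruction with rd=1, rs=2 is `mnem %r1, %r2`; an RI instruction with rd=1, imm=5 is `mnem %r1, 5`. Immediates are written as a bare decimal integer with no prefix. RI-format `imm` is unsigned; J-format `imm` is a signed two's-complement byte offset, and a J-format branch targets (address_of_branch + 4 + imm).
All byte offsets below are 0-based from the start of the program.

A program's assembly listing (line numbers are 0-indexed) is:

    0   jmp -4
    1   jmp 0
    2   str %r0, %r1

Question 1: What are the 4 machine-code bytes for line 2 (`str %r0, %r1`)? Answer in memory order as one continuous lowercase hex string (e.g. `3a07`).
2. str fields op=0x3:6|rd=0:2|rs=1:2|pad=0:22 → word 0c400000h → 00 00 40 0c

0000400c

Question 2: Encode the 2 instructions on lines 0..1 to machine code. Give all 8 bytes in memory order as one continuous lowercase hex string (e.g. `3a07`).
L0: jmp op=0x37:6|imm=-4:26 ⇒ 0xdffffffc ⇒ little fc ff ff df
L1: jmp op=0x37:6|imm=0:26 ⇒ 0xdc000000 ⇒ little 00 00 00 dc

fcffffdf000000dc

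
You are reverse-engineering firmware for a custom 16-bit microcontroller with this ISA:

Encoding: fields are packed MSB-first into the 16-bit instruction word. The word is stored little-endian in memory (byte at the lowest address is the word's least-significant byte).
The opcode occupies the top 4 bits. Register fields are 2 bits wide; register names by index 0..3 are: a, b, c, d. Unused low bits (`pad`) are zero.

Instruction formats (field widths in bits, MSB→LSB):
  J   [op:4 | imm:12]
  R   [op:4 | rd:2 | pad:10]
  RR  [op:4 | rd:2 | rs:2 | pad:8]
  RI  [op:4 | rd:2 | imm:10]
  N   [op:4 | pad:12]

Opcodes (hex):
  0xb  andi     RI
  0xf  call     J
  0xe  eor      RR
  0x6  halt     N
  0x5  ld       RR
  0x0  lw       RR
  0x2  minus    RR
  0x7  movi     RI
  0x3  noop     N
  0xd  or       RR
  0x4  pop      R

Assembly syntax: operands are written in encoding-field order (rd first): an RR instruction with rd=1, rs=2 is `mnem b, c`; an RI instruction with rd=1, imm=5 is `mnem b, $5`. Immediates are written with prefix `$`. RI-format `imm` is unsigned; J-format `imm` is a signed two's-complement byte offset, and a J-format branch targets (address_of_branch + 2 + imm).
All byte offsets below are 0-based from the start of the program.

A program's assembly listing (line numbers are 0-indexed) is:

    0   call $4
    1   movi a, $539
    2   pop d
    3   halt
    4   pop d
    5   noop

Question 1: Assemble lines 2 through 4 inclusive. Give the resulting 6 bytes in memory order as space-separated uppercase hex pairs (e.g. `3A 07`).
00 4C 00 60 00 4C

2. pop fields op=0x4:4|rd=3:2|pad=0:10 → word 4c00h → 00 4c
3. halt fields op=0x6:4|pad=0:12 → word 6000h → 00 60
4. pop fields op=0x4:4|rd=3:2|pad=0:10 → word 4c00h → 00 4c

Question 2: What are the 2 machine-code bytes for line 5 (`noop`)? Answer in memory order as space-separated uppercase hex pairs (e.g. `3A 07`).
L5: noop op=0x3:4|pad=0:12 ⇒ 0x3000 ⇒ little 00 30

00 30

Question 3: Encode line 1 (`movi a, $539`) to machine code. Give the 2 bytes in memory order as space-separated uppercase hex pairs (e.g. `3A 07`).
line 1 (movi): pack op=0x7:4|rd=0:2|imm=539:10 = 0x721b; little→ 1b 72

1B 72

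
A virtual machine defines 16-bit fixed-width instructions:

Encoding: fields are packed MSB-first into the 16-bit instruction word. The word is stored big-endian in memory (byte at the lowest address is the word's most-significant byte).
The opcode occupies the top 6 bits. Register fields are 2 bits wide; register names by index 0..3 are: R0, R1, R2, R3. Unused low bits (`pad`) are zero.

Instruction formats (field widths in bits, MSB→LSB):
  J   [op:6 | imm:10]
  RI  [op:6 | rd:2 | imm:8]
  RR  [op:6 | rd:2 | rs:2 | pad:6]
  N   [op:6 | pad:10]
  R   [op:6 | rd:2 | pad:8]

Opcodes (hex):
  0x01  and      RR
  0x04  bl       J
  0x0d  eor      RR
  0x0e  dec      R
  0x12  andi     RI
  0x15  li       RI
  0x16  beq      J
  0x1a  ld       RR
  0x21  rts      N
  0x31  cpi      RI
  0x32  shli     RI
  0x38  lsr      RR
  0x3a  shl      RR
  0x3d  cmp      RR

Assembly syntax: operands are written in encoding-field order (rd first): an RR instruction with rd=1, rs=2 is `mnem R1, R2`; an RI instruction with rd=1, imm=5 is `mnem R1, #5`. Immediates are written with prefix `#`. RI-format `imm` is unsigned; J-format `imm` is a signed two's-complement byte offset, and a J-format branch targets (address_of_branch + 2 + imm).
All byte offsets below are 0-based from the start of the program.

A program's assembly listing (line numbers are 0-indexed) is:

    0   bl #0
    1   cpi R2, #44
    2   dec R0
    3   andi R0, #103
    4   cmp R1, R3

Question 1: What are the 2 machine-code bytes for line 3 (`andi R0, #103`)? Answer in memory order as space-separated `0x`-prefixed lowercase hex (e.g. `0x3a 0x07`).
0x48 0x67

3. andi fields op=0x12:6|rd=0:2|imm=103:8 → word 4867h → 48 67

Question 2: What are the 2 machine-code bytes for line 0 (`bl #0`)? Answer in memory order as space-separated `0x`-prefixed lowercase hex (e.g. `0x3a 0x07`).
0x10 0x00

line 0 (bl): pack op=0x4:6|imm=0:10 = 0x1000; big→ 10 00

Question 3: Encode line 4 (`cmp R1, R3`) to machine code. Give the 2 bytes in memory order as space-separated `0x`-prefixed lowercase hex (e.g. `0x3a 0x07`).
0xf5 0xc0

L4: cmp op=0x3d:6|rd=1:2|rs=3:2|pad=0:6 ⇒ 0xf5c0 ⇒ big f5 c0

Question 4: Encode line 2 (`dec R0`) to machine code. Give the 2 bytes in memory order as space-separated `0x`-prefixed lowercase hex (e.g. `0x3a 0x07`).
line 2 (dec): pack op=0xe:6|rd=0:2|pad=0:8 = 0x3800; big→ 38 00

0x38 0x00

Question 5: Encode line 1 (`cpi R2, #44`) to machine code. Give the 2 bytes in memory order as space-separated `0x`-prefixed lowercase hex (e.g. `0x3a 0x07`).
0xc6 0x2c

line 1 (cpi): pack op=0x31:6|rd=2:2|imm=44:8 = 0xc62c; big→ c6 2c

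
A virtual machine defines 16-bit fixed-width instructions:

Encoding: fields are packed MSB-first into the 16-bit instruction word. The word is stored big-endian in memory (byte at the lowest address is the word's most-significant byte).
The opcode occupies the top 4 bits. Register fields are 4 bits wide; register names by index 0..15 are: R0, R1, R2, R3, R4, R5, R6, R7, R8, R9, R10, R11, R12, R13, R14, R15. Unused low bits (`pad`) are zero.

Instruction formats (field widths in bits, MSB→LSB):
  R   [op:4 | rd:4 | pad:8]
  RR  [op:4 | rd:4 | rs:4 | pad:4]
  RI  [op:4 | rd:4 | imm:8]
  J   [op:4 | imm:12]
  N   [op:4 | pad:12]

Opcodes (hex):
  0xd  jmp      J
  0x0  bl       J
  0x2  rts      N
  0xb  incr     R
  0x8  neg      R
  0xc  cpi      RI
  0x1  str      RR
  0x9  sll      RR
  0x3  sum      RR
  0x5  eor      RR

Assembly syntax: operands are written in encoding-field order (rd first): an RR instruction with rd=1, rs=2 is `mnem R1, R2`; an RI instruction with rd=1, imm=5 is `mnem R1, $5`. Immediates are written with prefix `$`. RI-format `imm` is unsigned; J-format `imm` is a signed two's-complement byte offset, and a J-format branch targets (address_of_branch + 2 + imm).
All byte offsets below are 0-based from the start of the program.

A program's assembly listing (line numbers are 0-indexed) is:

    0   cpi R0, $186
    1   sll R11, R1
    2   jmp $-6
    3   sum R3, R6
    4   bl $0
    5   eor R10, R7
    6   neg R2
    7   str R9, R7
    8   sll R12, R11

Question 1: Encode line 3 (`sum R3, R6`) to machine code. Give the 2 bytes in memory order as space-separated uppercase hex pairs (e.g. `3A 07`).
3. sum fields op=0x3:4|rd=3:4|rs=6:4|pad=0:4 → word 3360h → 33 60

33 60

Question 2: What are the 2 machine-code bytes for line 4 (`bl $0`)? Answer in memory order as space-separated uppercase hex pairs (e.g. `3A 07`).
00 00

line 4 (bl): pack op=0x0:4|imm=0:12 = 0x0000; big→ 00 00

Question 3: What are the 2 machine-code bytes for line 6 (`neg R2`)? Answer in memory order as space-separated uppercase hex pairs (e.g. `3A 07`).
L6: neg op=0x8:4|rd=2:4|pad=0:8 ⇒ 0x8200 ⇒ big 82 00

82 00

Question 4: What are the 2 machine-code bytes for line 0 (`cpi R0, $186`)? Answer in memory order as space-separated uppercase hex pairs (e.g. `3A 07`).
C0 BA

0. cpi fields op=0xc:4|rd=0:4|imm=186:8 → word c0bah → c0 ba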